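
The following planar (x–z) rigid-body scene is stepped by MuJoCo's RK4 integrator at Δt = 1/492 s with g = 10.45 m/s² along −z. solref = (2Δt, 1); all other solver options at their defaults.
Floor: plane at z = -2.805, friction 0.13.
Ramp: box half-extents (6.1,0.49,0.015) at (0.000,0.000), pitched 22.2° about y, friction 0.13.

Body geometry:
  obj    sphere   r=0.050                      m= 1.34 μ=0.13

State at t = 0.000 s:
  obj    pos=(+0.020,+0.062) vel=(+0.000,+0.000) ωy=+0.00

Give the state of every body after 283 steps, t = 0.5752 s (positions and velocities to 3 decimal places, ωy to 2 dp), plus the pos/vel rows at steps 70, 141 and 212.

State at t = 0.5752 s:
  obj    pos=(+0.452,-0.114) vel=(+1.502,-0.613) ωy=+32.44

Key-timestep trajectory:
   step    t(s)  obj.x    obj.z    obj.vx   obj.vz 
     70  0.1423   +0.046  +0.051  +0.372  -0.152
    141  0.2866   +0.127  +0.018  +0.748  -0.305
    212  0.4309   +0.262  -0.037  +1.125  -0.459


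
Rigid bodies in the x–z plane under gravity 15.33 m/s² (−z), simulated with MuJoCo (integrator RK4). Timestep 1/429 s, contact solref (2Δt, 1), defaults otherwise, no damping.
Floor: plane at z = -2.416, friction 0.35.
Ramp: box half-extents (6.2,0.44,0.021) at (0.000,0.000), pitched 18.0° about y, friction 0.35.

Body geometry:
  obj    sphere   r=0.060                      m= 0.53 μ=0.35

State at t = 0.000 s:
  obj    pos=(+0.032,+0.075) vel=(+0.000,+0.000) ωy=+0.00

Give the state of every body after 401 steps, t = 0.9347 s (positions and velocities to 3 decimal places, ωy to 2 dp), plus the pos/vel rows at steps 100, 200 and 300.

State at t = 0.9347 s:
  obj    pos=(+1.438,-0.382) vel=(+3.008,-0.977) ωy=+52.71

Key-timestep trajectory:
   step    t(s)  obj.x    obj.z    obj.vx   obj.vz 
    100  0.2331   +0.119  +0.046  +0.750  -0.244
    200  0.4662   +0.382  -0.039  +1.500  -0.487
    300  0.6993   +0.819  -0.181  +2.250  -0.731


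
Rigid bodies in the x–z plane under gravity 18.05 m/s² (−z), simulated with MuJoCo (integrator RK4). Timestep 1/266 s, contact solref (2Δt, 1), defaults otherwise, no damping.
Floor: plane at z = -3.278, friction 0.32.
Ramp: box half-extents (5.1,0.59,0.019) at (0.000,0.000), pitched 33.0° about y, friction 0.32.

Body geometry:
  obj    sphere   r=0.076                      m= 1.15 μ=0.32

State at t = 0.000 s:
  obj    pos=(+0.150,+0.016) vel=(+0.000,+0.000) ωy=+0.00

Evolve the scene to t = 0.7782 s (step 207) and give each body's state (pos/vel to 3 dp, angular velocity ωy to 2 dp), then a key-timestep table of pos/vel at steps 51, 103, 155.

State at t = 0.7782 s:
  obj    pos=(+1.933,-1.142) vel=(+4.583,-2.976) ωy=+71.89

Key-timestep trajectory:
   step    t(s)  obj.x    obj.z    obj.vx   obj.vz 
     51  0.1917   +0.258  -0.054  +1.129  -0.733
    103  0.3872   +0.592  -0.271  +2.281  -1.481
    155  0.5827   +1.150  -0.634  +3.432  -2.229


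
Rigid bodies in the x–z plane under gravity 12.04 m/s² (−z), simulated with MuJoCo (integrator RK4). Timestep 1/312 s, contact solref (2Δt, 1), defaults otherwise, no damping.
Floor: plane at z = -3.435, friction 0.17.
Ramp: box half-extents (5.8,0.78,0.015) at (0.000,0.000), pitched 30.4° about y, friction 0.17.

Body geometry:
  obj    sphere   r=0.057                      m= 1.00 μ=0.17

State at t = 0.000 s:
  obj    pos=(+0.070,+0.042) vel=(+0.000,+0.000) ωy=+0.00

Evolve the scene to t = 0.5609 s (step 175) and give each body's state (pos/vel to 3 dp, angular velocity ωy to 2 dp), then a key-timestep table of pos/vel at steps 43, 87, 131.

State at t = 0.5609 s:
  obj    pos=(+0.661,-0.304) vel=(+2.106,-1.235) ωy=+42.81

Key-timestep trajectory:
   step    t(s)  obj.x    obj.z    obj.vx   obj.vz 
     43  0.1378   +0.106  +0.021  +0.518  -0.303
     87  0.2788   +0.216  -0.043  +1.047  -0.614
    131  0.4199   +0.401  -0.152  +1.576  -0.925


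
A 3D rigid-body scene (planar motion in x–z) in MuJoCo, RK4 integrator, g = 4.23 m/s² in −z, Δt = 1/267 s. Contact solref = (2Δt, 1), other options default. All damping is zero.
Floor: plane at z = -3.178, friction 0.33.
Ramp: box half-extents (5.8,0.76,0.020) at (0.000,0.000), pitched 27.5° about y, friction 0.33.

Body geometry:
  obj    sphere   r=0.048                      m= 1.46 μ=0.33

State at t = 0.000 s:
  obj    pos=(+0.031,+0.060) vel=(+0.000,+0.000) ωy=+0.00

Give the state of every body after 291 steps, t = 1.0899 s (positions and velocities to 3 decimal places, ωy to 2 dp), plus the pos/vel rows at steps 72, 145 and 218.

State at t = 1.0899 s:
  obj    pos=(+0.766,-0.322) vel=(+1.349,-0.702) ωy=+31.67

Key-timestep trajectory:
   step    t(s)  obj.x    obj.z    obj.vx   obj.vz 
     72  0.2697   +0.076  +0.037  +0.334  -0.174
    145  0.5431   +0.214  -0.035  +0.672  -0.350
    218  0.8165   +0.444  -0.154  +1.010  -0.526


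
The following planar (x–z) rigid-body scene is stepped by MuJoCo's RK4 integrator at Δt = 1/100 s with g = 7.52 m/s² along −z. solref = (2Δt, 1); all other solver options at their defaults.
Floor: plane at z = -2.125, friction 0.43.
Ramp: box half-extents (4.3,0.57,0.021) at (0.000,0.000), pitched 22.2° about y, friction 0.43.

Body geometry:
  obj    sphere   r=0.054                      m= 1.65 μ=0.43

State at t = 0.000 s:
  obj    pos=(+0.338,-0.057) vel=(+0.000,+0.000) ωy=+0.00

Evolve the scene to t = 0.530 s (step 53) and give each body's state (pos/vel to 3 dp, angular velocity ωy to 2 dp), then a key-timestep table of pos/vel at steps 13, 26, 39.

State at t = 0.530 s:
  obj    pos=(+0.602,-0.165) vel=(+0.996,-0.406) ωy=+19.91

Key-timestep trajectory:
   step    t(s)  obj.x    obj.z    obj.vx   obj.vz 
     13  0.1300   +0.354  -0.063  +0.245  -0.100
     26  0.2600   +0.402  -0.083  +0.489  -0.199
     39  0.3900   +0.481  -0.115  +0.733  -0.299


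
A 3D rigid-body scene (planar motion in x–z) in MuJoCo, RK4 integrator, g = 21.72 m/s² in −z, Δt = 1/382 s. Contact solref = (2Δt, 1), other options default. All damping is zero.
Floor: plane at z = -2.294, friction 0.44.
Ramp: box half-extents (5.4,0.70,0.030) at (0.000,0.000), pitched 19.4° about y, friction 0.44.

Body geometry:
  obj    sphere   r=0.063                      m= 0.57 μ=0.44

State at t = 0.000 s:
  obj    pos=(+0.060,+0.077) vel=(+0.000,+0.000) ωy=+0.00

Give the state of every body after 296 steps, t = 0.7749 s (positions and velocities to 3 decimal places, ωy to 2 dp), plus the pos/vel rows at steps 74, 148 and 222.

State at t = 0.7749 s:
  obj    pos=(+1.519,-0.436) vel=(+3.766,-1.326) ωy=+63.38

Key-timestep trajectory:
   step    t(s)  obj.x    obj.z    obj.vx   obj.vz 
     74  0.1937   +0.151  +0.045  +0.942  -0.332
    148  0.3874   +0.425  -0.051  +1.883  -0.663
    222  0.5812   +0.881  -0.212  +2.825  -0.995


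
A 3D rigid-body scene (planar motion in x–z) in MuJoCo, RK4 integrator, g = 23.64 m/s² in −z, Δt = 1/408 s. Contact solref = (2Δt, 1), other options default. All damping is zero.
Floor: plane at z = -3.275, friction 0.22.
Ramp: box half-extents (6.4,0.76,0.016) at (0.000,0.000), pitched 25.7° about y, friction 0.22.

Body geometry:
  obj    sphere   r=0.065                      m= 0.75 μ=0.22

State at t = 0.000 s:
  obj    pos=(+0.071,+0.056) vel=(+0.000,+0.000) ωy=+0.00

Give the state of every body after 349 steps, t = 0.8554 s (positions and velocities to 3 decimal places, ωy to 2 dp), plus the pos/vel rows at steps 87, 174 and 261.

State at t = 0.8554 s:
  obj    pos=(+2.485,-1.106) vel=(+5.644,-2.716) ωy=+96.35

Key-timestep trajectory:
   step    t(s)  obj.x    obj.z    obj.vx   obj.vz 
     87  0.2132   +0.221  -0.016  +1.407  -0.677
    174  0.4265   +0.671  -0.233  +2.814  -1.354
    261  0.6397   +1.421  -0.594  +4.221  -2.032


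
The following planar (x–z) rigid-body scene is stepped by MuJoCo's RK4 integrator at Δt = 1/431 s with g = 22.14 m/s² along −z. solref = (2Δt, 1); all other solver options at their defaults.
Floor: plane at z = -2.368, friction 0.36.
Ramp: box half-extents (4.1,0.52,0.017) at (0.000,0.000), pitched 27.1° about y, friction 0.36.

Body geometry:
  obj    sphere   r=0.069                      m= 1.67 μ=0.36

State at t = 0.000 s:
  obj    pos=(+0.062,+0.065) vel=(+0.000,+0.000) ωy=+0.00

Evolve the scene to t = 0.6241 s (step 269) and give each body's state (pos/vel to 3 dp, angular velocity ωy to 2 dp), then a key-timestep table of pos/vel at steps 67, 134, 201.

State at t = 0.6241 s:
  obj    pos=(+1.311,-0.574) vel=(+4.003,-2.048) ωy=+65.16

Key-timestep trajectory:
   step    t(s)  obj.x    obj.z    obj.vx   obj.vz 
     67  0.1555   +0.140  +0.025  +0.997  -0.510
    134  0.3109   +0.372  -0.094  +1.994  -1.020
    201  0.4664   +0.759  -0.292  +2.991  -1.531


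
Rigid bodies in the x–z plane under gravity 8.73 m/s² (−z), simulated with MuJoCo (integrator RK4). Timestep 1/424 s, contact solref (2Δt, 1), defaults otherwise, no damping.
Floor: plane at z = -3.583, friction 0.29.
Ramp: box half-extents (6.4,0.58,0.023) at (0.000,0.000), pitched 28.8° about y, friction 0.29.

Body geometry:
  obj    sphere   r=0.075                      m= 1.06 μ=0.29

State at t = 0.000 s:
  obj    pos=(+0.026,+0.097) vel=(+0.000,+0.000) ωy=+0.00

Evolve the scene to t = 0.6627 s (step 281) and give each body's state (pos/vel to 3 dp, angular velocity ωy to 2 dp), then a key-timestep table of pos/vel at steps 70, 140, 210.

State at t = 0.6627 s:
  obj    pos=(+0.604,-0.220) vel=(+1.745,-0.959) ωy=+26.54

Key-timestep trajectory:
   step    t(s)  obj.x    obj.z    obj.vx   obj.vz 
     70  0.1651   +0.062  +0.078  +0.435  -0.239
    140  0.3302   +0.170  +0.019  +0.869  -0.478
    210  0.4953   +0.349  -0.080  +1.304  -0.717


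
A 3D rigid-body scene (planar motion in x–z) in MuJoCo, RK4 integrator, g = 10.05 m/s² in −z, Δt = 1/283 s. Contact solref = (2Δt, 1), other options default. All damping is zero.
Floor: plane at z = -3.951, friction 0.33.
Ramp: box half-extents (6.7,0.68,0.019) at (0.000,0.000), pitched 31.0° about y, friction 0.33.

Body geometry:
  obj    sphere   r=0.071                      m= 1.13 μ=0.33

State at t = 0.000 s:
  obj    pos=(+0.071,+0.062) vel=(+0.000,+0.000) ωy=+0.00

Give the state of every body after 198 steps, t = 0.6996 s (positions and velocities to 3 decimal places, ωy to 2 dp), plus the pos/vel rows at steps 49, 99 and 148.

State at t = 0.6996 s:
  obj    pos=(+0.847,-0.404) vel=(+2.217,-1.332) ωy=+36.43

Key-timestep trajectory:
   step    t(s)  obj.x    obj.z    obj.vx   obj.vz 
     49  0.1731   +0.119  +0.034  +0.549  -0.330
     99  0.3498   +0.265  -0.054  +1.109  -0.666
    148  0.5230   +0.505  -0.198  +1.657  -0.996


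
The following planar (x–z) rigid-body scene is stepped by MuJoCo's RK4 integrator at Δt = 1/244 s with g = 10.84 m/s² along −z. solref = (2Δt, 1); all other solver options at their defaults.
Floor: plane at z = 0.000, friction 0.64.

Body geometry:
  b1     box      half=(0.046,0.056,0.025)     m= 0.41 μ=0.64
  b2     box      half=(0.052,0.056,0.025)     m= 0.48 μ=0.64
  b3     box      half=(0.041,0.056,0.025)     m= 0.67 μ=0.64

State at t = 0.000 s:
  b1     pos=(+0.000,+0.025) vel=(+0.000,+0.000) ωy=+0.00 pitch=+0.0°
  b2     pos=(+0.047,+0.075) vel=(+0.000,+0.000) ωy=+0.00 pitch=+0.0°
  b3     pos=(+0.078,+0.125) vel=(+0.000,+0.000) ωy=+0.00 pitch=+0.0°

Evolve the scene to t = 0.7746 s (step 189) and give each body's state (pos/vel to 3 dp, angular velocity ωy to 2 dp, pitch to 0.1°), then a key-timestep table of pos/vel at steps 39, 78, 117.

State at t = 0.7746 s:
  b1     pos=(+0.000,+0.025) vel=(+0.000,+0.000) ωy=+0.00 pitch=+0.0°
  b2     pos=(+0.147,+0.051) vel=(+0.000,+0.000) ωy=+0.00 pitch=+142.8°
  b3     pos=(+0.228,+0.025) vel=(+0.000,+0.000) ωy=+0.00 pitch=+180.0°

Key-timestep trajectory:
   step    t(s)  b1.x    b1.z    b1.vx   b1.vz   b2.x    b2.z    b2.vx   b2.vz   b3.x    b3.z    b3.vx   b3.vz 
     39  0.1598   +0.000  +0.025  +0.000  +0.000   +0.062  +0.069  +0.198  -0.159   +0.117  +0.090  +0.428  -0.690
     78  0.3197   +0.000  +0.025  +0.000  +0.000   +0.107  +0.056  +0.191  +0.053   +0.176  +0.047  +0.171  +0.017
    117  0.4795   +0.000  +0.025  +0.000  +0.000   +0.127  +0.057  +0.132  -0.014   +0.201  +0.045  +0.237  -0.091


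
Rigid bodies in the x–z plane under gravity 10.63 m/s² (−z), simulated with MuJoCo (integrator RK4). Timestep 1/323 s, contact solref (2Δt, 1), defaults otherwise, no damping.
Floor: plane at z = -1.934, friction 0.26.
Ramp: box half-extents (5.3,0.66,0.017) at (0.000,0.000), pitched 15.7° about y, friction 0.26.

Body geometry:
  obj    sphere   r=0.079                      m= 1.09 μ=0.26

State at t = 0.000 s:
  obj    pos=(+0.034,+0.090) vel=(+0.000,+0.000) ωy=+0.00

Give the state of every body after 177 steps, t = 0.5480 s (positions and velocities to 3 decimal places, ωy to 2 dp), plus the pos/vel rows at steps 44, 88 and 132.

State at t = 0.5480 s:
  obj    pos=(+0.331,+0.007) vel=(+1.084,-0.305) ωy=+14.25

Key-timestep trajectory:
   step    t(s)  obj.x    obj.z    obj.vx   obj.vz 
     44  0.1362   +0.052  +0.085  +0.270  -0.076
     88  0.2724   +0.107  +0.070  +0.539  -0.151
    132  0.4087   +0.199  +0.044  +0.808  -0.227


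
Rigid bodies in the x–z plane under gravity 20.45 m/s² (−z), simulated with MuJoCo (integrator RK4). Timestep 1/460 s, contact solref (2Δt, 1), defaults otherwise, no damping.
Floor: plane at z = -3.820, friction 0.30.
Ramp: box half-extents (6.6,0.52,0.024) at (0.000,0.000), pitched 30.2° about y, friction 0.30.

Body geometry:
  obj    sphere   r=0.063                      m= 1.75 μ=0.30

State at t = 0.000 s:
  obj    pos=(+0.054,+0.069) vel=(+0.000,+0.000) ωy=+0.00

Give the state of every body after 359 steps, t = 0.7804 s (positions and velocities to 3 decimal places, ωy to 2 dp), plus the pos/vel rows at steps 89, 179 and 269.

State at t = 0.7804 s:
  obj    pos=(+1.988,-1.056) vel=(+4.956,-2.885) ωy=+91.01

Key-timestep trajectory:
   step    t(s)  obj.x    obj.z    obj.vx   obj.vz 
     89  0.1935   +0.173  +0.000  +1.229  -0.715
    179  0.3891   +0.535  -0.211  +2.471  -1.438
    269  0.5848   +1.140  -0.563  +3.714  -2.161


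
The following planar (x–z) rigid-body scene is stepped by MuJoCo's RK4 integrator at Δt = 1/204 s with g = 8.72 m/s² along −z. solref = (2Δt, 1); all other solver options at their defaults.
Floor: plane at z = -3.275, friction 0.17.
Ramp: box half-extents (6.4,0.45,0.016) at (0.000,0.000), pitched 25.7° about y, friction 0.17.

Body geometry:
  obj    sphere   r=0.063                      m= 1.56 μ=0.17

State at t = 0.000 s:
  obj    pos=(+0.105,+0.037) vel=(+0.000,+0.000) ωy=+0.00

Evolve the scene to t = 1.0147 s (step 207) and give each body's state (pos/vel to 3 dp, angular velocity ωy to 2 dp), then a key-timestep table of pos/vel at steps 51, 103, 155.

State at t = 1.0147 s:
  obj    pos=(+1.358,-0.566) vel=(+2.470,-1.189) ωy=+43.49

Key-timestep trajectory:
   step    t(s)  obj.x    obj.z    obj.vx   obj.vz 
     51  0.2500   +0.181  +0.000  +0.609  -0.293
    103  0.5049   +0.415  -0.112  +1.229  -0.592
    155  0.7598   +0.808  -0.301  +1.850  -0.890


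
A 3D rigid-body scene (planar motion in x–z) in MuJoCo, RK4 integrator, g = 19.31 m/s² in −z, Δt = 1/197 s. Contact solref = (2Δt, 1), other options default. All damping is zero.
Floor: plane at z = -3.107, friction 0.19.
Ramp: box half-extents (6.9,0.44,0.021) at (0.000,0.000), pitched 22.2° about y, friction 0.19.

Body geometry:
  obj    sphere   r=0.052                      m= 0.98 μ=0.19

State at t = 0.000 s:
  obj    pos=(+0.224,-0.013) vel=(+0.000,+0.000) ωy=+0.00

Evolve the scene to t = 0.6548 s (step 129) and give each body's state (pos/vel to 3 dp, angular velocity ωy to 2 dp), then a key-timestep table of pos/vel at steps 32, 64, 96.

State at t = 0.6548 s:
  obj    pos=(+1.259,-0.435) vel=(+3.160,-1.290) ωy=+65.60

Key-timestep trajectory:
   step    t(s)  obj.x    obj.z    obj.vx   obj.vz 
     32  0.1624   +0.288  -0.039  +0.784  -0.320
     64  0.3249   +0.479  -0.117  +1.568  -0.640
     96  0.4873   +0.797  -0.246  +2.352  -0.960


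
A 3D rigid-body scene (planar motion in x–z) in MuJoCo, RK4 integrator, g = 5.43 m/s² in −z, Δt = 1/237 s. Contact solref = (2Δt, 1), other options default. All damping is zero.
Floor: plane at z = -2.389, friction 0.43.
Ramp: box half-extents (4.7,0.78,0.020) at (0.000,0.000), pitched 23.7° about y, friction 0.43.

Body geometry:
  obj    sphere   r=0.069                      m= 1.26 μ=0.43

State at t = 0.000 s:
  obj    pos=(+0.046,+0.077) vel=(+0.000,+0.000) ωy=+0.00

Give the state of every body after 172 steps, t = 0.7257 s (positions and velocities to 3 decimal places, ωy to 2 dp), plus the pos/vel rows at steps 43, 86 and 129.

State at t = 0.7257 s:
  obj    pos=(+0.422,-0.088) vel=(+1.036,-0.455) ωy=+16.39

Key-timestep trajectory:
   step    t(s)  obj.x    obj.z    obj.vx   obj.vz 
     43  0.1814   +0.070  +0.067  +0.259  -0.114
     86  0.3629   +0.140  +0.036  +0.518  -0.227
    129  0.5443   +0.258  -0.016  +0.777  -0.341


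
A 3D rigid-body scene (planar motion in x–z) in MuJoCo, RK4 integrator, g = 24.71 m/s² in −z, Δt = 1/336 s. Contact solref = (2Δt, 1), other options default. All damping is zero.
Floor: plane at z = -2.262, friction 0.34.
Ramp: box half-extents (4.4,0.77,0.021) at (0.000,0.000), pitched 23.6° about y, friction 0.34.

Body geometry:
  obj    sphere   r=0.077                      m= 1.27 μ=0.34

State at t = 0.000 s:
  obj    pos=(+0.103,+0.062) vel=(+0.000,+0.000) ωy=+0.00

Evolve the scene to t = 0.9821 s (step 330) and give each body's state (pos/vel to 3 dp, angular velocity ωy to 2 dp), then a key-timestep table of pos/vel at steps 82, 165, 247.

State at t = 0.9821 s:
  obj    pos=(+3.226,-1.303) vel=(+6.360,-2.778) ωy=+90.12

Key-timestep trajectory:
   step    t(s)  obj.x    obj.z    obj.vx   obj.vz 
     82  0.2440   +0.296  -0.022  +1.580  -0.690
    165  0.4911   +0.884  -0.279  +3.180  -1.389
    247  0.7351   +1.853  -0.702  +4.760  -2.080


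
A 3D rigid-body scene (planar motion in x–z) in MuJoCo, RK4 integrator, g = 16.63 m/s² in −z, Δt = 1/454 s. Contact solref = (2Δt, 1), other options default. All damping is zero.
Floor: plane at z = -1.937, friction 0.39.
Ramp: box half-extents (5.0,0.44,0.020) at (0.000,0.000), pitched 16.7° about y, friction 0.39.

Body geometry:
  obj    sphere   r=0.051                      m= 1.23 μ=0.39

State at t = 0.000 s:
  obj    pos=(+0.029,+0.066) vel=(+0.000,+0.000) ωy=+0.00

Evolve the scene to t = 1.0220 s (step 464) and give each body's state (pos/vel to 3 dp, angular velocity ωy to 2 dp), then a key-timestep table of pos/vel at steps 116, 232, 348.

State at t = 1.0220 s:
  obj    pos=(+1.736,-0.447) vel=(+3.341,-1.002) ωy=+68.40

Key-timestep trajectory:
   step    t(s)  obj.x    obj.z    obj.vx   obj.vz 
    116  0.2555   +0.136  +0.033  +0.835  -0.251
    232  0.5110   +0.456  -0.063  +1.671  -0.501
    348  0.7665   +0.989  -0.223  +2.506  -0.752


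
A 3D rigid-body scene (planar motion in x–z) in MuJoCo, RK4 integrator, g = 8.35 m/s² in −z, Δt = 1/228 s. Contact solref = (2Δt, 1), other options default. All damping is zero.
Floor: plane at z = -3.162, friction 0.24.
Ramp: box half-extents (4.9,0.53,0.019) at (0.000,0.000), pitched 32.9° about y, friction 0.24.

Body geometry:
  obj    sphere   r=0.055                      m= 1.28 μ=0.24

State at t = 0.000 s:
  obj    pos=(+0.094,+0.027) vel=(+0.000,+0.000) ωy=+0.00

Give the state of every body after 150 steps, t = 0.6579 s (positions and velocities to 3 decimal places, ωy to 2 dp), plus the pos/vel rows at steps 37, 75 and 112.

State at t = 0.6579 s:
  obj    pos=(+0.683,-0.354) vel=(+1.790,-1.158) ωy=+38.74

Key-timestep trajectory:
   step    t(s)  obj.x    obj.z    obj.vx   obj.vz 
     37  0.1623   +0.130  +0.004  +0.442  -0.286
     75  0.3289   +0.241  -0.068  +0.895  -0.579
    112  0.4912   +0.422  -0.185  +1.336  -0.865


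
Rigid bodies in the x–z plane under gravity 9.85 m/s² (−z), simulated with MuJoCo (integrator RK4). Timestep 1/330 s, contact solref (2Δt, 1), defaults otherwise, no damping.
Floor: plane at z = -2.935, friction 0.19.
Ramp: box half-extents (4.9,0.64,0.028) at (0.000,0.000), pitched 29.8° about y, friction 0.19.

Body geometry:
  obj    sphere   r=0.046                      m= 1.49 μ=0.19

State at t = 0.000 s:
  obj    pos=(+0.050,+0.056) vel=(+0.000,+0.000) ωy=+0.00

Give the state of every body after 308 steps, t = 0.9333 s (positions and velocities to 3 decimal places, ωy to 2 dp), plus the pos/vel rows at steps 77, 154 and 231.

State at t = 0.9333 s:
  obj    pos=(+1.372,-0.700) vel=(+2.832,-1.622) ωy=+70.93

Key-timestep trajectory:
   step    t(s)  obj.x    obj.z    obj.vx   obj.vz 
     77  0.2333   +0.133  +0.009  +0.708  -0.406
    154  0.4667   +0.381  -0.133  +1.416  -0.811
    231  0.7000   +0.794  -0.369  +2.124  -1.216


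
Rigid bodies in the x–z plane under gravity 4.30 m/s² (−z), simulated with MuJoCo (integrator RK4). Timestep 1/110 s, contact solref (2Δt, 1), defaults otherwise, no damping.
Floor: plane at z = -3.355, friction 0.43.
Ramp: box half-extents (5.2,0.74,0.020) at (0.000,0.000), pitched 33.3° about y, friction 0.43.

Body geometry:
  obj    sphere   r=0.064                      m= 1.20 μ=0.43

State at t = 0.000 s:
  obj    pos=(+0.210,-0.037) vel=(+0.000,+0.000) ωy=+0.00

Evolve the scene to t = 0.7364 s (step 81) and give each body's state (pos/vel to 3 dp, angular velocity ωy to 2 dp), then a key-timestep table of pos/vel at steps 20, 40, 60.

State at t = 0.7364 s:
  obj    pos=(+0.592,-0.288) vel=(+1.038,-0.682) ωy=+19.39

Key-timestep trajectory:
   step    t(s)  obj.x    obj.z    obj.vx   obj.vz 
     20  0.1818   +0.233  -0.053  +0.256  -0.168
     40  0.3636   +0.303  -0.099  +0.513  -0.337
     60  0.5455   +0.420  -0.175  +0.769  -0.505


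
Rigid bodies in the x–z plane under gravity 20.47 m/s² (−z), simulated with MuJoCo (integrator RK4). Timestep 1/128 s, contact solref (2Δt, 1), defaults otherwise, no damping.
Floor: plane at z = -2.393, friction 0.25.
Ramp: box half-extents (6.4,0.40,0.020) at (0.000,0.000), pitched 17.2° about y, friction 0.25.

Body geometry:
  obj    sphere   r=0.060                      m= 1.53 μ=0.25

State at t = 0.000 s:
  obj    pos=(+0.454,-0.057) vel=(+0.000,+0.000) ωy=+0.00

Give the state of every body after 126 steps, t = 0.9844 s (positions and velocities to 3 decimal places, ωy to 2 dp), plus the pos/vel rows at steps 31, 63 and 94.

State at t = 0.9844 s:
  obj    pos=(+2.455,-0.676) vel=(+4.066,-1.259) ωy=+70.92

Key-timestep trajectory:
   step    t(s)  obj.x    obj.z    obj.vx   obj.vz 
     31  0.2422   +0.575  -0.094  +1.001  -0.310
     63  0.4922   +0.954  -0.212  +2.033  -0.629
     94  0.7344   +1.568  -0.402  +3.033  -0.939


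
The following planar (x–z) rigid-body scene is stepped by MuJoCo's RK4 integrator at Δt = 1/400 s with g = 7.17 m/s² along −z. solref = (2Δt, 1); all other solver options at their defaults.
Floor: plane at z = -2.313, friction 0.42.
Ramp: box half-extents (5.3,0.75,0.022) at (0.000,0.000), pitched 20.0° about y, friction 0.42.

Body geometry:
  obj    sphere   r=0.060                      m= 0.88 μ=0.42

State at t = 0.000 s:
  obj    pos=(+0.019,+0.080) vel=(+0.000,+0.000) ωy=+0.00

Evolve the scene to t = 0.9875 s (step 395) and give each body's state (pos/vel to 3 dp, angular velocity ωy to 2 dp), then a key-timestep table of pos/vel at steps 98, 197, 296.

State at t = 0.9875 s:
  obj    pos=(+0.822,-0.212) vel=(+1.625,-0.592) ωy=+28.83

Key-timestep trajectory:
   step    t(s)  obj.x    obj.z    obj.vx   obj.vz 
     98  0.2450   +0.069  +0.062  +0.403  -0.147
    197  0.4925   +0.219  +0.008  +0.811  -0.295
    296  0.7400   +0.470  -0.084  +1.218  -0.443


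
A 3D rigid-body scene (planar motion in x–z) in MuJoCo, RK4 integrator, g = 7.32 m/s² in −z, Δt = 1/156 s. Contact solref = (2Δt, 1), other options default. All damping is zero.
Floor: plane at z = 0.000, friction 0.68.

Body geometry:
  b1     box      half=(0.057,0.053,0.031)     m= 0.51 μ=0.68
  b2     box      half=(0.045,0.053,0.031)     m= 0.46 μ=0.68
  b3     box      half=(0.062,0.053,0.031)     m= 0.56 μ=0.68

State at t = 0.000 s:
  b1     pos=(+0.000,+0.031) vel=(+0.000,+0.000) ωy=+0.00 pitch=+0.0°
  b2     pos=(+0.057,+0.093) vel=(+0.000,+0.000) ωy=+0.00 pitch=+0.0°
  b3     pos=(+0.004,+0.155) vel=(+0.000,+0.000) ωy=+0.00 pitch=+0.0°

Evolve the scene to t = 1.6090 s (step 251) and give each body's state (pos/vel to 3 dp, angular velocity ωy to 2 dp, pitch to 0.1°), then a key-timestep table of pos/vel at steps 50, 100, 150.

State at t = 1.6090 s:
  b1     pos=(+0.000,+0.031) vel=(+0.000,+0.000) ωy=+0.00 pitch=+0.0°
  b2     pos=(+0.099,+0.045) vel=(+0.000,+0.000) ωy=+0.00 pitch=+90.0°
  b3     pos=(-0.142,+0.031) vel=(+0.000,+0.000) ωy=+0.00 pitch=+180.0°

Key-timestep trajectory:
   step    t(s)  b1.x    b1.z    b1.vx   b1.vz   b2.x    b2.z    b2.vx   b2.vz   b3.x    b3.z    b3.vx   b3.vz 
     50  0.3205   +0.000  +0.031  +0.000  +0.000   +0.057  +0.093  +0.002  +0.000   -0.038  +0.130  -0.276  -0.045
    100  0.6410   +0.000  +0.031  +0.000  +0.000   +0.063  +0.092  +0.061  -0.011   -0.142  +0.029  +0.002  +0.093
    150  0.9615   +0.000  +0.031  +0.000  +0.000   +0.110  +0.051  +0.026  +0.011   -0.142  +0.031  +0.000  +0.000


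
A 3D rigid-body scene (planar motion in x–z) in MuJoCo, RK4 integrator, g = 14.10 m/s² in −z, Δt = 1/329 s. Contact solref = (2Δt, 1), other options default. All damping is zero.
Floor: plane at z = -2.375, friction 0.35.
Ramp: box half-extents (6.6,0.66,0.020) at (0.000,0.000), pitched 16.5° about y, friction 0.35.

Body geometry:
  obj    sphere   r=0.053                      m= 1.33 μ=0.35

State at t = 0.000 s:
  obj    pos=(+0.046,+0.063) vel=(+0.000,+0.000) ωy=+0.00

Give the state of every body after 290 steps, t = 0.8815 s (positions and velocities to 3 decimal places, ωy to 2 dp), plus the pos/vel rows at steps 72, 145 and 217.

State at t = 0.8815 s:
  obj    pos=(+1.111,-0.253) vel=(+2.418,-0.716) ωy=+47.57

Key-timestep trajectory:
   step    t(s)  obj.x    obj.z    obj.vx   obj.vz 
     72  0.2188   +0.112  +0.043  +0.600  -0.178
    145  0.4407   +0.312  -0.016  +1.209  -0.358
    217  0.6596   +0.643  -0.114  +1.809  -0.536


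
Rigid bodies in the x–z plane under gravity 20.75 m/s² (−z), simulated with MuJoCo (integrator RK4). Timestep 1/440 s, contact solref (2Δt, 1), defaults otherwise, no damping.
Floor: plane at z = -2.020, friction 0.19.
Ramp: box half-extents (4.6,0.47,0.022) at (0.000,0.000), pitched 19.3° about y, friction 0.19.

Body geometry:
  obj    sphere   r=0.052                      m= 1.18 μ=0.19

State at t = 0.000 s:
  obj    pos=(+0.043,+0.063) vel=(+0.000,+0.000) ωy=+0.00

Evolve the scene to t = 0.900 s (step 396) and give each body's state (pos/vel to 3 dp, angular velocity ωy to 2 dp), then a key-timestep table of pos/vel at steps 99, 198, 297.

State at t = 0.900 s:
  obj    pos=(+1.916,-0.592) vel=(+4.161,-1.457) ωy=+84.78

Key-timestep trajectory:
   step    t(s)  obj.x    obj.z    obj.vx   obj.vz 
     99  0.2250   +0.160  +0.022  +1.040  -0.364
    198  0.4500   +0.511  -0.101  +2.081  -0.729
    297  0.6750   +1.096  -0.306  +3.121  -1.093


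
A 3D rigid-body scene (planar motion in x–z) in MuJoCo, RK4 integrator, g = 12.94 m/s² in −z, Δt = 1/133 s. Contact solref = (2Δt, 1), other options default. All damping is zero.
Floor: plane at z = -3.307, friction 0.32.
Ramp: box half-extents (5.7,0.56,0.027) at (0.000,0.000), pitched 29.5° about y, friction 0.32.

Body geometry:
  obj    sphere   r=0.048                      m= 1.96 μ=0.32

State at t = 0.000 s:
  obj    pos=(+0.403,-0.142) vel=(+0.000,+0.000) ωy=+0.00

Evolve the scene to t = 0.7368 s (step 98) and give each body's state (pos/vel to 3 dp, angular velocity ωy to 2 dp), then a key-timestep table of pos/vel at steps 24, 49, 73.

State at t = 0.7368 s:
  obj    pos=(+1.479,-0.750) vel=(+2.919,-1.651) ωy=+69.85

Key-timestep trajectory:
   step    t(s)  obj.x    obj.z    obj.vx   obj.vz 
     24  0.1805   +0.468  -0.178  +0.715  -0.405
     49  0.3684   +0.672  -0.294  +1.460  -0.826
     73  0.5489   +1.000  -0.480  +2.174  -1.230


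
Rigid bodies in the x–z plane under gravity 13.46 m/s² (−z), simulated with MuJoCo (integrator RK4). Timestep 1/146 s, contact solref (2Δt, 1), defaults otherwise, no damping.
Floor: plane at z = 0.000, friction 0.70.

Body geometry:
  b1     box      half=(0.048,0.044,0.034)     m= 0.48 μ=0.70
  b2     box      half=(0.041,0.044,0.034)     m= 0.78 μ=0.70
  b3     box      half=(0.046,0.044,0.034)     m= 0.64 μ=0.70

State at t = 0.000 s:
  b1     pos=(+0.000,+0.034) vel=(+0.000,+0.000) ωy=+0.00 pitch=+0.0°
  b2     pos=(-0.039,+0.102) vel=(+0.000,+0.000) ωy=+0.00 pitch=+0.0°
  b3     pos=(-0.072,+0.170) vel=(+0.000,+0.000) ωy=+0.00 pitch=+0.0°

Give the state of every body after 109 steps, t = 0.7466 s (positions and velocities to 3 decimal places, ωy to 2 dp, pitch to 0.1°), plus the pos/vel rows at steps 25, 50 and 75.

State at t = 0.7466 s:
  b1     pos=(+0.000,+0.034) vel=(+0.000,+0.000) ωy=+0.00 pitch=+0.0°
  b2     pos=(-0.087,+0.041) vel=(+0.000,+0.000) ωy=+0.00 pitch=-90.0°
  b3     pos=(-0.184,+0.046) vel=(+0.000,+0.000) ωy=+0.00 pitch=-90.0°

Key-timestep trajectory:
   step    t(s)  b1.x    b1.z    b1.vx   b1.vz   b2.x    b2.z    b2.vx   b2.vz   b3.x    b3.z    b3.vx   b3.vz 
     25  0.1712   +0.000  +0.034  +0.002  +0.000   -0.048  +0.103  -0.137  +0.003   -0.097  +0.160  -0.351  -0.186
     50  0.3425   +0.000  +0.034  +0.000  +0.000   -0.095  +0.042  -0.252  -0.984   -0.188  +0.042  -0.255  +0.325
     75  0.5137   +0.000  +0.034  +0.000  +0.000   -0.087  +0.041  +0.000  +0.000   -0.186  +0.047  +0.301  -0.215


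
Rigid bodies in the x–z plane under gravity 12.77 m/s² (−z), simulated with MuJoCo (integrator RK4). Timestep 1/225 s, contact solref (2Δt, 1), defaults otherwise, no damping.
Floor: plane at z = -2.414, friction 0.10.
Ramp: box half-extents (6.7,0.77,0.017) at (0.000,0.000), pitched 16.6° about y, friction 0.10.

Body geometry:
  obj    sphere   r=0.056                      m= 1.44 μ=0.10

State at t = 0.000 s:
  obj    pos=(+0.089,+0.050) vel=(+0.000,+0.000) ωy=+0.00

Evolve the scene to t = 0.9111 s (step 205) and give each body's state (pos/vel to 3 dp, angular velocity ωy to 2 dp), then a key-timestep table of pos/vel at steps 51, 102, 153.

State at t = 0.9111 s:
  obj    pos=(+1.126,-0.259) vel=(+2.275,-0.678) ωy=+42.38

Key-timestep trajectory:
   step    t(s)  obj.x    obj.z    obj.vx   obj.vz 
     51  0.2267   +0.153  +0.031  +0.566  -0.169
    102  0.4533   +0.346  -0.027  +1.132  -0.338
    153  0.6800   +0.666  -0.123  +1.698  -0.506


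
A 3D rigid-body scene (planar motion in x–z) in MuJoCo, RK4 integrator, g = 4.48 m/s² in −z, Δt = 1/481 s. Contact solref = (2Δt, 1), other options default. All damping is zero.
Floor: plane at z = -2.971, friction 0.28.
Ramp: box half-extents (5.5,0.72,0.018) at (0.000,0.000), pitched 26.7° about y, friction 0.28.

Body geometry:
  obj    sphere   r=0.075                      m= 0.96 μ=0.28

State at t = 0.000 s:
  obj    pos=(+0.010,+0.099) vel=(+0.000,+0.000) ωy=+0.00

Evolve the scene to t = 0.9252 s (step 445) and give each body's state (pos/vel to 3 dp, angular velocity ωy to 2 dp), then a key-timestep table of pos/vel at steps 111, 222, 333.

State at t = 0.9252 s:
  obj    pos=(+0.560,-0.177) vel=(+1.188,-0.598) ωy=+17.73

Key-timestep trajectory:
   step    t(s)  obj.x    obj.z    obj.vx   obj.vz 
    111  0.2308   +0.044  +0.082  +0.296  -0.149
    222  0.4615   +0.147  +0.030  +0.593  -0.298
    333  0.6923   +0.318  -0.056  +0.889  -0.447


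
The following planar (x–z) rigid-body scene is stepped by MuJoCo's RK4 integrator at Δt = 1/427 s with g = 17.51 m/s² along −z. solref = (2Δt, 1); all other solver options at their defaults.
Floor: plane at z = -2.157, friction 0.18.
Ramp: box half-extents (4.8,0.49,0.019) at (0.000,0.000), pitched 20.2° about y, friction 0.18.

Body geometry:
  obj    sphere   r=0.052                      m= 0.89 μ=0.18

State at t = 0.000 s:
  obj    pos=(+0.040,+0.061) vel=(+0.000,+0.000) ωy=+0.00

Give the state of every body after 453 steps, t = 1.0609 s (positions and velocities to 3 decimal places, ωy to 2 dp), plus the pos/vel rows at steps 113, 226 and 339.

State at t = 1.0609 s:
  obj    pos=(+2.321,-0.778) vel=(+4.300,-1.582) ωy=+88.10

Key-timestep trajectory:
   step    t(s)  obj.x    obj.z    obj.vx   obj.vz 
    113  0.2646   +0.182  +0.009  +1.073  -0.395
    226  0.5293   +0.608  -0.148  +2.145  -0.789
    339  0.7939   +1.317  -0.409  +3.218  -1.184


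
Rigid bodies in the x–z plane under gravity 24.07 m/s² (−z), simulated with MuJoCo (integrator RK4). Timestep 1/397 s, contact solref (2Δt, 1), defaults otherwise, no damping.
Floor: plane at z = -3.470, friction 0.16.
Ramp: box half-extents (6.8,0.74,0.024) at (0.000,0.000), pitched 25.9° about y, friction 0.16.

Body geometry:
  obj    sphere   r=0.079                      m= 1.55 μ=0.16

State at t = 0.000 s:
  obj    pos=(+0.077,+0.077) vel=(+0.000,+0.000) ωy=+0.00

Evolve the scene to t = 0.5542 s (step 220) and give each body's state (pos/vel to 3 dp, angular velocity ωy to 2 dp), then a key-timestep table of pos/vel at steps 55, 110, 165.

State at t = 0.5542 s:
  obj    pos=(+1.115,-0.427) vel=(+3.744,-1.818) ωy=+52.67

Key-timestep trajectory:
   step    t(s)  obj.x    obj.z    obj.vx   obj.vz 
     55  0.1385   +0.142  +0.046  +0.936  -0.455
    110  0.2771   +0.336  -0.049  +1.872  -0.909
    165  0.4156   +0.661  -0.206  +2.808  -1.364


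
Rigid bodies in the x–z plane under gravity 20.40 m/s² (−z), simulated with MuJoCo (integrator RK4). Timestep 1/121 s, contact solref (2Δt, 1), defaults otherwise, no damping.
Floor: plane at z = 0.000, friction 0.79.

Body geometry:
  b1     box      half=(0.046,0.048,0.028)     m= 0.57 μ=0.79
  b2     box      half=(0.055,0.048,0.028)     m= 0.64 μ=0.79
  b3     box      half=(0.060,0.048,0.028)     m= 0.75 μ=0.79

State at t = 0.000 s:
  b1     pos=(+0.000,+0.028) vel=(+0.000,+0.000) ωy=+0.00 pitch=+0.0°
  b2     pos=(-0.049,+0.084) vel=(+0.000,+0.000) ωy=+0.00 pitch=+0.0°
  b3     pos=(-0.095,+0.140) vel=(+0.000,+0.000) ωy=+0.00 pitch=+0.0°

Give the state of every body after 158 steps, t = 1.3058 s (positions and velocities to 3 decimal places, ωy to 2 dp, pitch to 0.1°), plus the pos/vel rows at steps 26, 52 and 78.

State at t = 1.3058 s:
  b1     pos=(+0.000,+0.028) vel=(+0.000,+0.000) ωy=+0.00 pitch=+0.0°
  b2     pos=(-0.097,+0.055) vel=(+0.000,+0.000) ωy=+0.00 pitch=-90.0°
  b3     pos=(-0.191,+0.060) vel=(+0.000,+0.000) ωy=+0.00 pitch=-90.0°

Key-timestep trajectory:
   step    t(s)  b1.x    b1.z    b1.vx   b1.vz   b2.x    b2.z    b2.vx   b2.vz   b3.x    b3.z    b3.vx   b3.vz 
     26  0.2149   +0.000  +0.028  +0.000  +0.000   -0.105  +0.057  -0.208  +0.125   -0.180  +0.063  -0.452  -0.047
     52  0.4298   +0.000  +0.028  +0.000  +0.000   -0.094  +0.056  -0.159  -0.057   -0.209  +0.065  +0.099  -0.014
     78  0.6446   +0.000  +0.028  +0.000  +0.000   -0.097  +0.055  +0.000  +0.000   -0.194  +0.060  -0.130  +0.055


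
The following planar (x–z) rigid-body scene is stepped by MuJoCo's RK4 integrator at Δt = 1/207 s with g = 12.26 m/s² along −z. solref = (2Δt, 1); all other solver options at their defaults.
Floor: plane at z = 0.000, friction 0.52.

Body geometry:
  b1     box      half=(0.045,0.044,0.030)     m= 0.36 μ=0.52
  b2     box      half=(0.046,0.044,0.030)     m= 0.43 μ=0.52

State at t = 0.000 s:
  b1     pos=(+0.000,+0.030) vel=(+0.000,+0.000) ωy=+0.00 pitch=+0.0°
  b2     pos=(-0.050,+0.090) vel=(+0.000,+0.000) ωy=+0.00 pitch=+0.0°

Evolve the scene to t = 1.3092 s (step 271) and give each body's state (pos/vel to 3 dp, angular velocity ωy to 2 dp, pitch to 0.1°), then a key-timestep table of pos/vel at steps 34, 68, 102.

State at t = 1.3092 s:
  b1     pos=(+0.000,+0.030) vel=(+0.000,+0.000) ωy=+0.00 pitch=+0.0°
  b2     pos=(-0.171,+0.030) vel=(+0.000,+0.000) ωy=+0.00 pitch=+180.0°

Key-timestep trajectory:
   step    t(s)  b1.x    b1.z    b1.vx   b1.vz   b2.x    b2.z    b2.vx   b2.vz 
     34  0.1643   +0.000  +0.030  +0.000  +0.000   -0.067  +0.081  -0.233  -0.245
     68  0.3285   +0.000  +0.030  +0.000  +0.000   -0.114  +0.054  -0.169  +0.030
    102  0.4928   +0.000  +0.030  +0.000  +0.000   -0.142  +0.051  -0.266  -0.098


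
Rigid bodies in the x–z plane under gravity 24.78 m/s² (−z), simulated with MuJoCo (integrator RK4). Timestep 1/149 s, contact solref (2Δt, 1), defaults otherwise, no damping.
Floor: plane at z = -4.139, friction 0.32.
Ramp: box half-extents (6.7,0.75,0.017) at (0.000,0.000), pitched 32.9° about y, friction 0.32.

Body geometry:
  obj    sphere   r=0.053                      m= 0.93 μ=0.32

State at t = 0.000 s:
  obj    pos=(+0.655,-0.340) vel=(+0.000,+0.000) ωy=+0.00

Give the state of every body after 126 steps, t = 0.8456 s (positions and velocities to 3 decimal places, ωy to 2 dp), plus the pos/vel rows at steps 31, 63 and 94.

State at t = 0.8456 s:
  obj    pos=(+3.541,-2.208) vel=(+6.826,-4.416) ωy=+153.35

Key-timestep trajectory:
   step    t(s)  obj.x    obj.z    obj.vx   obj.vz 
     31  0.2081   +0.830  -0.453  +1.680  -1.087
     63  0.4228   +1.377  -0.807  +3.413  -2.208
     94  0.6309   +2.261  -1.380  +5.092  -3.294


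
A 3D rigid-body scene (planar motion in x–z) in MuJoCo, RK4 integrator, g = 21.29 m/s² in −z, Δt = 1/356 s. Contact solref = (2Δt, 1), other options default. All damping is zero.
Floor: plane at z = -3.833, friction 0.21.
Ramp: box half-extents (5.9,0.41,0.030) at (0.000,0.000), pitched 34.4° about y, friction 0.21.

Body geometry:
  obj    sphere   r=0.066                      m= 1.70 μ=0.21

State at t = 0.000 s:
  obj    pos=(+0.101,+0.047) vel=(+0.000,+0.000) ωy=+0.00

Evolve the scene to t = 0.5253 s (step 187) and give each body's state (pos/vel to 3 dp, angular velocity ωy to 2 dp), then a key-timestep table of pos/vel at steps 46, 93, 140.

State at t = 0.5253 s:
  obj    pos=(+1.079,-0.623) vel=(+3.724,-2.550) ωy=+68.36

Key-timestep trajectory:
   step    t(s)  obj.x    obj.z    obj.vx   obj.vz 
     46  0.1292   +0.160  +0.007  +0.916  -0.628
     93  0.2612   +0.343  -0.119  +1.852  -1.268
    140  0.3933   +0.649  -0.328  +2.788  -1.909


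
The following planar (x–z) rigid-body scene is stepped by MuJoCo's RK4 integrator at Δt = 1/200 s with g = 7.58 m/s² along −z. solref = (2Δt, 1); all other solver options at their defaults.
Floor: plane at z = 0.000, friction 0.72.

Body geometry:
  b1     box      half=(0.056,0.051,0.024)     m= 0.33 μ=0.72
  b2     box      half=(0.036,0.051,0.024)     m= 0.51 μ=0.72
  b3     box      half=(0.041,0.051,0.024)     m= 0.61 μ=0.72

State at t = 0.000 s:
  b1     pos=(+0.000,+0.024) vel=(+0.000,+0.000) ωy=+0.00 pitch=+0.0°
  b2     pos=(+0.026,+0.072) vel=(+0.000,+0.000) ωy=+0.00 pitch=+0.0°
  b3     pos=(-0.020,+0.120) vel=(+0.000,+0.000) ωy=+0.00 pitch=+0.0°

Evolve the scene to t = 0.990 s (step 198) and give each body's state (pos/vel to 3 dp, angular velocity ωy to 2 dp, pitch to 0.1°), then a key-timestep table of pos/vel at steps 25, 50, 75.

State at t = 0.990 s:
  b1     pos=(+0.000,+0.024) vel=(+0.000,+0.000) ωy=+0.00 pitch=+0.0°
  b2     pos=(+0.026,+0.072) vel=(+0.000,+0.000) ωy=+0.00 pitch=+0.0°
  b3     pos=(-0.116,+0.024) vel=(+0.000,+0.000) ωy=+0.00 pitch=+180.0°

Key-timestep trajectory:
   step    t(s)  b1.x    b1.z    b1.vx   b1.vz   b2.x    b2.z    b2.vx   b2.vz   b3.x    b3.z    b3.vx   b3.vz 
     25  0.1250   +0.000  +0.024  +0.000  +0.000   +0.026  +0.072  +0.001  +0.000   -0.030  +0.112  -0.154  -0.174
     50  0.2500   +0.000  +0.024  +0.001  +0.000   +0.026  +0.072  +0.001  +0.000   -0.058  +0.090  -0.322  -0.163
     75  0.3750   +0.000  +0.024  +0.000  +0.000   +0.026  +0.072  +0.000  +0.000   -0.103  +0.051  -0.364  -0.714
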